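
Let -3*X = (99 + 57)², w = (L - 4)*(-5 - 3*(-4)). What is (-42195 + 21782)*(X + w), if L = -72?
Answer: 176449972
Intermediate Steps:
w = -532 (w = (-72 - 4)*(-5 - 3*(-4)) = -76*(-5 + 12) = -76*7 = -532)
X = -8112 (X = -(99 + 57)²/3 = -⅓*156² = -⅓*24336 = -8112)
(-42195 + 21782)*(X + w) = (-42195 + 21782)*(-8112 - 532) = -20413*(-8644) = 176449972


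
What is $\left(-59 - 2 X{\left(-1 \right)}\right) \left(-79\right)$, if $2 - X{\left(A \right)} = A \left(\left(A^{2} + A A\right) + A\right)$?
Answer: $5135$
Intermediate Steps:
$X{\left(A \right)} = 2 - A \left(A + 2 A^{2}\right)$ ($X{\left(A \right)} = 2 - A \left(\left(A^{2} + A A\right) + A\right) = 2 - A \left(\left(A^{2} + A^{2}\right) + A\right) = 2 - A \left(2 A^{2} + A\right) = 2 - A \left(A + 2 A^{2}\right)$)
$\left(-59 - 2 X{\left(-1 \right)}\right) \left(-79\right) = \left(-59 - 2 \left(2 - \left(-1\right)^{2} - 2 \left(-1\right)^{3}\right)\right) \left(-79\right) = \left(-59 - 2 \left(2 - 1 - -2\right)\right) \left(-79\right) = \left(-59 - 2 \left(2 - 1 + 2\right)\right) \left(-79\right) = \left(-59 - 6\right) \left(-79\right) = \left(-65\right) \left(-79\right) = 5135$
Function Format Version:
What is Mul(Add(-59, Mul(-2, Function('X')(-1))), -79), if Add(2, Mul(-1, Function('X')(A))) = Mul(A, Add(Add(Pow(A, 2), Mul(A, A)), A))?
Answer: 5135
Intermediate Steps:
Function('X')(A) = Add(2, Mul(-1, A, Add(A, Mul(2, Pow(A, 2))))) (Function('X')(A) = Add(2, Mul(-1, Mul(A, Add(Add(Pow(A, 2), Mul(A, A)), A)))) = Add(2, Mul(-1, Mul(A, Add(Add(Pow(A, 2), Pow(A, 2)), A)))) = Add(2, Mul(-1, Mul(A, Add(Mul(2, Pow(A, 2)), A)))) = Add(2, Mul(-1, Mul(A, Add(A, Mul(2, Pow(A, 2)))))) = Add(2, Mul(-1, A, Add(A, Mul(2, Pow(A, 2))))))
Mul(Add(-59, Mul(-2, Function('X')(-1))), -79) = Mul(Add(-59, Mul(-2, Add(2, Mul(-1, Pow(-1, 2)), Mul(-2, Pow(-1, 3))))), -79) = Mul(Add(-59, Mul(-2, Add(2, Mul(-1, 1), Mul(-2, -1)))), -79) = Mul(Add(-59, Mul(-2, Add(2, -1, 2))), -79) = Mul(Add(-59, Mul(-2, 3)), -79) = Mul(Add(-59, -6), -79) = Mul(-65, -79) = 5135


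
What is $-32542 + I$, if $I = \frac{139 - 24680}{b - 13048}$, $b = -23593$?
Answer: $- \frac{108395171}{3331} \approx -32541.0$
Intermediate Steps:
$I = \frac{2231}{3331}$ ($I = \frac{139 - 24680}{-23593 - 13048} = - \frac{24541}{-36641} = \left(-24541\right) \left(- \frac{1}{36641}\right) = \frac{2231}{3331} \approx 0.66977$)
$-32542 + I = -32542 + \frac{2231}{3331} = - \frac{108395171}{3331}$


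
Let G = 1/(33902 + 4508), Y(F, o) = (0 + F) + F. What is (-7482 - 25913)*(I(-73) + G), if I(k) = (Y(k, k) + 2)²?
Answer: -5319621533719/7682 ≈ -6.9248e+8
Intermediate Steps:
Y(F, o) = 2*F (Y(F, o) = F + F = 2*F)
G = 1/38410 ≈ 2.6035e-5
I(k) = (2 + 2*k)² (I(k) = (2*k + 2)² = (2 + 2*k)²)
(-7482 - 25913)*(I(-73) + G) = (-7482 - 25913)*(4*(1 - 73)² + 1/38410) = -33395*(4*(-72)² + 1/38410) = -33395*(4*5184 + 1/38410) = -33395*(20736 + 1/38410) = -33395*796469761/38410 = -5319621533719/7682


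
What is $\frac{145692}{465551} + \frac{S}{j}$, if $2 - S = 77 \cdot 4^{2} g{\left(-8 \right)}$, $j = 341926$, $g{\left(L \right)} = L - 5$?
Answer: $\frac{28636539355}{79591995613} \approx 0.35979$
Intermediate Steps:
$g{\left(L \right)} = -5 + L$ ($g{\left(L \right)} = L - 5 = -5 + L$)
$S = 16018$ ($S = 2 - 77 \cdot 4^{2} \left(-5 - 8\right) = 2 - 77 \cdot 16 \left(-13\right) = 2 - 1232 \left(-13\right) = 2 - -16016 = 2 + 16016 = 16018$)
$\frac{145692}{465551} + \frac{S}{j} = \frac{145692}{465551} + \frac{16018}{341926} = 145692 \cdot \frac{1}{465551} + 16018 \cdot \frac{1}{341926} = \frac{145692}{465551} + \frac{8009}{170963} = \frac{28636539355}{79591995613}$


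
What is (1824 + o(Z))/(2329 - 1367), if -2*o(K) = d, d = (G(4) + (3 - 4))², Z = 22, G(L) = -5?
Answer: 903/481 ≈ 1.8773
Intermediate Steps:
d = 36 (d = (-5 + (3 - 4))² = (-5 - 1)² = (-6)² = 36)
o(K) = -18 (o(K) = -½*36 = -18)
(1824 + o(Z))/(2329 - 1367) = (1824 - 18)/(2329 - 1367) = 1806/962 = 1806*(1/962) = 903/481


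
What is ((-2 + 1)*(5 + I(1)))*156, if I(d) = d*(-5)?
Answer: 0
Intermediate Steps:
I(d) = -5*d
((-2 + 1)*(5 + I(1)))*156 = ((-2 + 1)*(5 - 5*1))*156 = -(5 - 5)*156 = -1*0*156 = 0*156 = 0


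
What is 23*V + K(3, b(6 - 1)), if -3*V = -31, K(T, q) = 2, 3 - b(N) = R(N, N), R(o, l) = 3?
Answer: 719/3 ≈ 239.67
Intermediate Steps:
b(N) = 0 (b(N) = 3 - 1*3 = 3 - 3 = 0)
V = 31/3 (V = -⅓*(-31) = 31/3 ≈ 10.333)
23*V + K(3, b(6 - 1)) = 23*(31/3) + 2 = 713/3 + 2 = 719/3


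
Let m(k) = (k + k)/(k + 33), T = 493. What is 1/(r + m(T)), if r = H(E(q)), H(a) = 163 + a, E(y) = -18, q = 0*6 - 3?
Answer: 263/38628 ≈ 0.0068085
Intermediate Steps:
q = -3 (q = 0 - 3 = -3)
m(k) = 2*k/(33 + k) (m(k) = (2*k)/(33 + k) = 2*k/(33 + k))
r = 145 (r = 163 - 18 = 145)
1/(r + m(T)) = 1/(145 + 2*493/(33 + 493)) = 1/(145 + 2*493/526) = 1/(145 + 2*493*(1/526)) = 1/(145 + 493/263) = 1/(38628/263) = 263/38628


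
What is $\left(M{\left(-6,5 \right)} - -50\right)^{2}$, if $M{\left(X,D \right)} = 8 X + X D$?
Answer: $784$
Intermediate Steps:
$M{\left(X,D \right)} = 8 X + D X$
$\left(M{\left(-6,5 \right)} - -50\right)^{2} = \left(- 6 \left(8 + 5\right) - -50\right)^{2} = \left(\left(-6\right) 13 + 50\right)^{2} = \left(-78 + 50\right)^{2} = \left(-28\right)^{2} = 784$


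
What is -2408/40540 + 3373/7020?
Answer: 5991863/14229540 ≈ 0.42109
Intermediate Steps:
-2408/40540 + 3373/7020 = -2408*1/40540 + 3373*(1/7020) = -602/10135 + 3373/7020 = 5991863/14229540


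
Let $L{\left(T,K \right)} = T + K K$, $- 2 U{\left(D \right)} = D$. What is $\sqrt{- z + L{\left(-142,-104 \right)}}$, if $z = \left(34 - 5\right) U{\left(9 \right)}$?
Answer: $\frac{147 \sqrt{2}}{2} \approx 103.94$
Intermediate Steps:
$U{\left(D \right)} = - \frac{D}{2}$
$L{\left(T,K \right)} = T + K^{2}$
$z = - \frac{261}{2}$ ($z = \left(34 - 5\right) \left(\left(- \frac{1}{2}\right) 9\right) = 29 \left(- \frac{9}{2}\right) = - \frac{261}{2} \approx -130.5$)
$\sqrt{- z + L{\left(-142,-104 \right)}} = \sqrt{\left(-1\right) \left(- \frac{261}{2}\right) - \left(142 - \left(-104\right)^{2}\right)} = \sqrt{\frac{261}{2} + \left(-142 + 10816\right)} = \sqrt{\frac{261}{2} + 10674} = \sqrt{\frac{21609}{2}} = \frac{147 \sqrt{2}}{2}$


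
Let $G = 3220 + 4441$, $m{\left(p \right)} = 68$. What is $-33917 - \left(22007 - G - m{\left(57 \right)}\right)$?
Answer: $-48195$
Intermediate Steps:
$G = 7661$
$-33917 - \left(22007 - G - m{\left(57 \right)}\right) = -33917 + \left(\left(68 + 7661\right) - 22007\right) = -33917 + \left(7729 - 22007\right) = -33917 - 14278 = -48195$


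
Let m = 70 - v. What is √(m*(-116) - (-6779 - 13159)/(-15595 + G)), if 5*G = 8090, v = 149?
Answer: √198885395370/4659 ≈ 95.721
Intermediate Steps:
G = 1618 (G = (⅕)*8090 = 1618)
m = -79 (m = 70 - 1*149 = 70 - 149 = -79)
√(m*(-116) - (-6779 - 13159)/(-15595 + G)) = √(-79*(-116) - (-6779 - 13159)/(-15595 + 1618)) = √(9164 - (-19938)/(-13977)) = √(9164 - (-19938)*(-1)/13977) = √(9164 - 1*6646/4659) = √(9164 - 6646/4659) = √(42688430/4659) = √198885395370/4659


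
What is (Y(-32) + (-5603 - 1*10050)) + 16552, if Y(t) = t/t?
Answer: 900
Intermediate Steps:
Y(t) = 1
(Y(-32) + (-5603 - 1*10050)) + 16552 = (1 + (-5603 - 1*10050)) + 16552 = (1 + (-5603 - 10050)) + 16552 = (1 - 15653) + 16552 = -15652 + 16552 = 900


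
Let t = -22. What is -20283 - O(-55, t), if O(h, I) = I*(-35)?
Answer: -21053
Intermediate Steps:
O(h, I) = -35*I
-20283 - O(-55, t) = -20283 - (-35)*(-22) = -20283 - 1*770 = -20283 - 770 = -21053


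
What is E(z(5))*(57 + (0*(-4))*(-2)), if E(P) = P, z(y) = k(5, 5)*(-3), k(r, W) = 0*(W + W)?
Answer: 0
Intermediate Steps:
k(r, W) = 0 (k(r, W) = 0*(2*W) = 0)
z(y) = 0 (z(y) = 0*(-3) = 0)
E(z(5))*(57 + (0*(-4))*(-2)) = 0*(57 + (0*(-4))*(-2)) = 0*(57 + 0*(-2)) = 0*(57 + 0) = 0*57 = 0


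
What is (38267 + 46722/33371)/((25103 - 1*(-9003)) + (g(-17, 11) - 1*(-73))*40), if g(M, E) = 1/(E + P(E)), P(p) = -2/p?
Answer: 62513171/60489694 ≈ 1.0335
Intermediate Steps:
g(M, E) = 1/(E - 2/E)
(38267 + 46722/33371)/((25103 - 1*(-9003)) + (g(-17, 11) - 1*(-73))*40) = (38267 + 46722/33371)/((25103 - 1*(-9003)) + (11/(-2 + 11²) - 1*(-73))*40) = (38267 + 46722*(1/33371))/((25103 + 9003) + (11/(-2 + 121) + 73)*40) = (38267 + 3594/2567)/(34106 + (11/119 + 73)*40) = 98234983/(2567*(34106 + (11*(1/119) + 73)*40)) = 98234983/(2567*(34106 + (11/119 + 73)*40)) = 98234983/(2567*(34106 + (8698/119)*40)) = 98234983/(2567*(34106 + 347920/119)) = 98234983/(2567*(4406534/119)) = (98234983/2567)*(119/4406534) = 62513171/60489694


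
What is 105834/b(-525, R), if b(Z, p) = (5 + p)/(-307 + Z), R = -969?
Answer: 22013472/241 ≈ 91342.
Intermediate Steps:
b(Z, p) = (5 + p)/(-307 + Z)
105834/b(-525, R) = 105834/(((5 - 969)/(-307 - 525))) = 105834/((-964/(-832))) = 105834/((-1/832*(-964))) = 105834/(241/208) = 105834*(208/241) = 22013472/241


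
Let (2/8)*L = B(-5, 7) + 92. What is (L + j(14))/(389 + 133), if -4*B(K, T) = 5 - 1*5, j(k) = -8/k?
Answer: 1286/1827 ≈ 0.70389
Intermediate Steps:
B(K, T) = 0 (B(K, T) = -(5 - 1*5)/4 = -(5 - 5)/4 = -¼*0 = 0)
L = 368 (L = 4*(0 + 92) = 4*92 = 368)
(L + j(14))/(389 + 133) = (368 - 8/14)/(389 + 133) = (368 - 8*1/14)/522 = (368 - 4/7)*(1/522) = (2572/7)*(1/522) = 1286/1827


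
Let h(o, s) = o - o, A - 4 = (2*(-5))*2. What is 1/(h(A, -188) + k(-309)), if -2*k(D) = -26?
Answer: 1/13 ≈ 0.076923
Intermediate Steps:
A = -16 (A = 4 + (2*(-5))*2 = 4 - 10*2 = 4 - 20 = -16)
h(o, s) = 0
k(D) = 13 (k(D) = -½*(-26) = 13)
1/(h(A, -188) + k(-309)) = 1/(0 + 13) = 1/13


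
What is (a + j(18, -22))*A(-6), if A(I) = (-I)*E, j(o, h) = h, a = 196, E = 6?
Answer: 6264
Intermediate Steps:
A(I) = -6*I (A(I) = -I*6 = -6*I)
(a + j(18, -22))*A(-6) = (196 - 22)*(-6*(-6)) = 174*36 = 6264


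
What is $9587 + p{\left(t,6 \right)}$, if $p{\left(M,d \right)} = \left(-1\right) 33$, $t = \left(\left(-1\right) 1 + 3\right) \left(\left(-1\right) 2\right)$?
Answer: $9554$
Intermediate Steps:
$t = -4$ ($t = \left(-1 + 3\right) \left(-2\right) = 2 \left(-2\right) = -4$)
$p{\left(M,d \right)} = -33$
$9587 + p{\left(t,6 \right)} = 9587 - 33 = 9554$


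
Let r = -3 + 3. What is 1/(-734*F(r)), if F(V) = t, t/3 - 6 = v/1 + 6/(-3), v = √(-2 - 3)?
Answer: I/(2202*(√5 - 4*I)) ≈ -8.6501e-5 + 4.8356e-5*I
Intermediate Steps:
v = I*√5 (v = √(-5) = I*√5 ≈ 2.2361*I)
r = 0
t = 12 + 3*I*√5 (t = 18 + 3*((I*√5)/1 + 6/(-3)) = 18 + 3*((I*√5)*1 + 6*(-⅓)) = 18 + 3*(I*√5 - 2) = 18 + 3*(-2 + I*√5) = 18 + (-6 + 3*I*√5) = 12 + 3*I*√5 ≈ 12.0 + 6.7082*I)
F(V) = 12 + 3*I*√5
1/(-734*F(r)) = 1/(-734*(12 + 3*I*√5)) = 1/(-8808 - 2202*I*√5)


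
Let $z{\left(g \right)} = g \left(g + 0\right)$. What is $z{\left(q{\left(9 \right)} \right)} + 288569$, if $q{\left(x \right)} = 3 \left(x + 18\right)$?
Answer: $295130$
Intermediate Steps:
$q{\left(x \right)} = 54 + 3 x$ ($q{\left(x \right)} = 3 \left(18 + x\right) = 54 + 3 x$)
$z{\left(g \right)} = g^{2}$ ($z{\left(g \right)} = g g = g^{2}$)
$z{\left(q{\left(9 \right)} \right)} + 288569 = \left(54 + 3 \cdot 9\right)^{2} + 288569 = \left(54 + 27\right)^{2} + 288569 = 81^{2} + 288569 = 6561 + 288569 = 295130$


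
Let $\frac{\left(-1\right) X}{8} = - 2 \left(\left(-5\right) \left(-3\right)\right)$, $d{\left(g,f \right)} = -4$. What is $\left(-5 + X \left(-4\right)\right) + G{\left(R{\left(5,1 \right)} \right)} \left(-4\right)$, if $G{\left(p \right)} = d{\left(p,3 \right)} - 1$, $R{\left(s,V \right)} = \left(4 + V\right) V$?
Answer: $-945$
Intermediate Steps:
$X = 240$ ($X = - 8 \left(- 2 \left(\left(-5\right) \left(-3\right)\right)\right) = - 8 \left(\left(-2\right) 15\right) = \left(-8\right) \left(-30\right) = 240$)
$R{\left(s,V \right)} = V \left(4 + V\right)$
$G{\left(p \right)} = -5$ ($G{\left(p \right)} = -4 - 1 = -5$)
$\left(-5 + X \left(-4\right)\right) + G{\left(R{\left(5,1 \right)} \right)} \left(-4\right) = \left(-5 + 240 \left(-4\right)\right) - -20 = \left(-5 - 960\right) + 20 = -965 + 20 = -945$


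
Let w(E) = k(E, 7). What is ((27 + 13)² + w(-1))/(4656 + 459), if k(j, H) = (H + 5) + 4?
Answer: 1616/5115 ≈ 0.31593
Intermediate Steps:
k(j, H) = 9 + H (k(j, H) = (5 + H) + 4 = 9 + H)
w(E) = 16 (w(E) = 9 + 7 = 16)
((27 + 13)² + w(-1))/(4656 + 459) = ((27 + 13)² + 16)/(4656 + 459) = (40² + 16)/5115 = (1600 + 16)*(1/5115) = 1616*(1/5115) = 1616/5115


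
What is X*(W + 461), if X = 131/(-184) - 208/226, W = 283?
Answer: -3156327/2599 ≈ -1214.4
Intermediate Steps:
X = -33939/20792 (X = 131*(-1/184) - 208*1/226 = -131/184 - 104/113 = -33939/20792 ≈ -1.6323)
X*(W + 461) = -33939*(283 + 461)/20792 = -33939/20792*744 = -3156327/2599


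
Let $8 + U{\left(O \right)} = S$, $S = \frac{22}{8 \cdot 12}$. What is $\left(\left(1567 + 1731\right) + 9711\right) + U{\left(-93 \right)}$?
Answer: $\frac{624059}{48} \approx 13001.0$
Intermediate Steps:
$S = \frac{11}{48}$ ($S = \frac{22}{96} = 22 \cdot \frac{1}{96} = \frac{11}{48} \approx 0.22917$)
$U{\left(O \right)} = - \frac{373}{48}$ ($U{\left(O \right)} = -8 + \frac{11}{48} = - \frac{373}{48}$)
$\left(\left(1567 + 1731\right) + 9711\right) + U{\left(-93 \right)} = \left(\left(1567 + 1731\right) + 9711\right) - \frac{373}{48} = \left(3298 + 9711\right) - \frac{373}{48} = 13009 - \frac{373}{48} = \frac{624059}{48}$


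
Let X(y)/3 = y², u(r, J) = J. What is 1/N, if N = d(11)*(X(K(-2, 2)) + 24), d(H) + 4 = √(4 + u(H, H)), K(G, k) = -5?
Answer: -4/99 - √15/99 ≈ -0.079525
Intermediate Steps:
X(y) = 3*y²
d(H) = -4 + √(4 + H)
N = -396 + 99*√15 (N = (-4 + √(4 + 11))*(3*(-5)² + 24) = (-4 + √15)*(3*25 + 24) = (-4 + √15)*(75 + 24) = (-4 + √15)*99 = -396 + 99*√15 ≈ -12.575)
1/N = 1/(-396 + 99*√15)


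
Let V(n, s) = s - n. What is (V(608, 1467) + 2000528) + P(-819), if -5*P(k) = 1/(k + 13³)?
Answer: 13789556429/6890 ≈ 2.0014e+6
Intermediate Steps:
P(k) = -1/(5*(2197 + k)) (P(k) = -1/(5*(k + 13³)) = -1/(5*(k + 2197)) = -1/(5*(2197 + k)))
(V(608, 1467) + 2000528) + P(-819) = ((1467 - 1*608) + 2000528) - 1/(10985 + 5*(-819)) = ((1467 - 608) + 2000528) - 1/(10985 - 4095) = (859 + 2000528) - 1/6890 = 2001387 - 1*1/6890 = 2001387 - 1/6890 = 13789556429/6890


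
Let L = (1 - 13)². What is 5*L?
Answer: 720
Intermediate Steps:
L = 144 (L = (-12)² = 144)
5*L = 5*144 = 720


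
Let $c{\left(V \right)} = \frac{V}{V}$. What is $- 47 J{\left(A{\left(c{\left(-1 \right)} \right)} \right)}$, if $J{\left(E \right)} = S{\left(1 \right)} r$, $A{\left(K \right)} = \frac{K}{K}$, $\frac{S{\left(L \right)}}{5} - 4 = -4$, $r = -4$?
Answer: $0$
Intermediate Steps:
$S{\left(L \right)} = 0$ ($S{\left(L \right)} = 20 + 5 \left(-4\right) = 20 - 20 = 0$)
$c{\left(V \right)} = 1$
$A{\left(K \right)} = 1$
$J{\left(E \right)} = 0$ ($J{\left(E \right)} = 0 \left(-4\right) = 0$)
$- 47 J{\left(A{\left(c{\left(-1 \right)} \right)} \right)} = \left(-47\right) 0 = 0$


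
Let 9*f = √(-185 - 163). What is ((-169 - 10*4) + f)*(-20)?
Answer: 4180 - 40*I*√87/9 ≈ 4180.0 - 41.455*I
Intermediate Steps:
f = 2*I*√87/9 (f = √(-185 - 163)/9 = √(-348)/9 = (2*I*√87)/9 = 2*I*√87/9 ≈ 2.0728*I)
((-169 - 10*4) + f)*(-20) = ((-169 - 10*4) + 2*I*√87/9)*(-20) = ((-169 - 40) + 2*I*√87/9)*(-20) = (-209 + 2*I*√87/9)*(-20) = 4180 - 40*I*√87/9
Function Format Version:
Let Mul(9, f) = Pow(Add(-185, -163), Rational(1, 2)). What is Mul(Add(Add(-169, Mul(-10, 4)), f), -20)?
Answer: Add(4180, Mul(Rational(-40, 9), I, Pow(87, Rational(1, 2)))) ≈ Add(4180.0, Mul(-41.455, I))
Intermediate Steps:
f = Mul(Rational(2, 9), I, Pow(87, Rational(1, 2))) (f = Mul(Rational(1, 9), Pow(Add(-185, -163), Rational(1, 2))) = Mul(Rational(1, 9), Pow(-348, Rational(1, 2))) = Mul(Rational(1, 9), Mul(2, I, Pow(87, Rational(1, 2)))) = Mul(Rational(2, 9), I, Pow(87, Rational(1, 2))) ≈ Mul(2.0728, I))
Mul(Add(Add(-169, Mul(-10, 4)), f), -20) = Mul(Add(Add(-169, Mul(-10, 4)), Mul(Rational(2, 9), I, Pow(87, Rational(1, 2)))), -20) = Mul(Add(Add(-169, -40), Mul(Rational(2, 9), I, Pow(87, Rational(1, 2)))), -20) = Mul(Add(-209, Mul(Rational(2, 9), I, Pow(87, Rational(1, 2)))), -20) = Add(4180, Mul(Rational(-40, 9), I, Pow(87, Rational(1, 2))))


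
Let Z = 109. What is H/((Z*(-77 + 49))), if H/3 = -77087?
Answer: 231261/3052 ≈ 75.774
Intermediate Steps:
H = -231261 (H = 3*(-77087) = -231261)
H/((Z*(-77 + 49))) = -231261*1/(109*(-77 + 49)) = -231261/(109*(-28)) = -231261/(-3052) = -231261*(-1/3052) = 231261/3052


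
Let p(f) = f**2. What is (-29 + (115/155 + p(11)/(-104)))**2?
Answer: 8997471025/10394176 ≈ 865.63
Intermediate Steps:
(-29 + (115/155 + p(11)/(-104)))**2 = (-29 + (115/155 + 11**2/(-104)))**2 = (-29 + (115*(1/155) + 121*(-1/104)))**2 = (-29 + (23/31 - 121/104))**2 = (-29 - 1359/3224)**2 = (-94855/3224)**2 = 8997471025/10394176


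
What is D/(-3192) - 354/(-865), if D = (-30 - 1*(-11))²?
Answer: 43037/145320 ≈ 0.29615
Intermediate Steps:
D = 361 (D = (-30 + 11)² = (-19)² = 361)
D/(-3192) - 354/(-865) = 361/(-3192) - 354/(-865) = 361*(-1/3192) - 354*(-1/865) = -19/168 + 354/865 = 43037/145320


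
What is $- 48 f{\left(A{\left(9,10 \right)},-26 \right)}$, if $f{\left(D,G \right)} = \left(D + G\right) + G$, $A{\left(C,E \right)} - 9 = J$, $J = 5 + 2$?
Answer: $1728$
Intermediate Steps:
$J = 7$
$A{\left(C,E \right)} = 16$ ($A{\left(C,E \right)} = 9 + 7 = 16$)
$f{\left(D,G \right)} = D + 2 G$
$- 48 f{\left(A{\left(9,10 \right)},-26 \right)} = - 48 \left(16 + 2 \left(-26\right)\right) = - 48 \left(16 - 52\right) = \left(-48\right) \left(-36\right) = 1728$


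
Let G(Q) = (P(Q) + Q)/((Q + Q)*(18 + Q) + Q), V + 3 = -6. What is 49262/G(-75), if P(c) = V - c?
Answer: -139165150/3 ≈ -4.6388e+7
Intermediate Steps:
V = -9 (V = -3 - 6 = -9)
P(c) = -9 - c
G(Q) = -9/(Q + 2*Q*(18 + Q)) (G(Q) = ((-9 - Q) + Q)/((Q + Q)*(18 + Q) + Q) = -9/((2*Q)*(18 + Q) + Q) = -9/(2*Q*(18 + Q) + Q) = -9/(Q + 2*Q*(18 + Q)))
49262/G(-75) = 49262/((-9/(-75*(37 + 2*(-75))))) = 49262/((-9*(-1/75)/(37 - 150))) = 49262/((-9*(-1/75)/(-113))) = 49262/((-9*(-1/75)*(-1/113))) = 49262/(-3/2825) = 49262*(-2825/3) = -139165150/3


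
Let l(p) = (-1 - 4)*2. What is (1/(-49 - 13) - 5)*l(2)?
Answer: 1555/31 ≈ 50.161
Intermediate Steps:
l(p) = -10 (l(p) = -5*2 = -10)
(1/(-49 - 13) - 5)*l(2) = (1/(-49 - 13) - 5)*(-10) = (1/(-62) - 5)*(-10) = (-1/62 - 5)*(-10) = -311/62*(-10) = 1555/31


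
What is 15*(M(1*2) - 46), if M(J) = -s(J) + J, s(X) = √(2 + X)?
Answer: -690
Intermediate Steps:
M(J) = J - √(2 + J) (M(J) = -√(2 + J) + J = J - √(2 + J))
15*(M(1*2) - 46) = 15*((1*2 - √(2 + 1*2)) - 46) = 15*((2 - √(2 + 2)) - 46) = 15*((2 - √4) - 46) = 15*((2 - 1*2) - 46) = 15*((2 - 2) - 46) = 15*(0 - 46) = 15*(-46) = -690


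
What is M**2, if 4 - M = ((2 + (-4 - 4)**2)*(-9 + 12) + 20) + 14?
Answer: 51984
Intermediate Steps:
M = -228 (M = 4 - (((2 + (-4 - 4)**2)*(-9 + 12) + 20) + 14) = 4 - (((2 + (-8)**2)*3 + 20) + 14) = 4 - (((2 + 64)*3 + 20) + 14) = 4 - ((66*3 + 20) + 14) = 4 - ((198 + 20) + 14) = 4 - (218 + 14) = 4 - 1*232 = 4 - 232 = -228)
M**2 = (-228)**2 = 51984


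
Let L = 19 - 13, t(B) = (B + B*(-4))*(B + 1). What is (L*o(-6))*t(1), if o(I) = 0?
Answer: 0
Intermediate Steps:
t(B) = -3*B*(1 + B) (t(B) = (B - 4*B)*(1 + B) = (-3*B)*(1 + B) = -3*B*(1 + B))
L = 6
(L*o(-6))*t(1) = (6*0)*(-3*1*(1 + 1)) = 0*(-3*1*2) = 0*(-6) = 0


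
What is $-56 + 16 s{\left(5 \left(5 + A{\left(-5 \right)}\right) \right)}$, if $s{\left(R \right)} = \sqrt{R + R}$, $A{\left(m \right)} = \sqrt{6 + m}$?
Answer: $-56 + 32 \sqrt{15} \approx 67.935$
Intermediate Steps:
$s{\left(R \right)} = \sqrt{2} \sqrt{R}$ ($s{\left(R \right)} = \sqrt{2 R} = \sqrt{2} \sqrt{R}$)
$-56 + 16 s{\left(5 \left(5 + A{\left(-5 \right)}\right) \right)} = -56 + 16 \sqrt{2} \sqrt{5 \left(5 + \sqrt{6 - 5}\right)} = -56 + 16 \sqrt{2} \sqrt{5 \left(5 + \sqrt{1}\right)} = -56 + 16 \sqrt{2} \sqrt{5 \left(5 + 1\right)} = -56 + 16 \sqrt{2} \sqrt{5 \cdot 6} = -56 + 16 \sqrt{2} \sqrt{30} = -56 + 16 \cdot 2 \sqrt{15} = -56 + 32 \sqrt{15}$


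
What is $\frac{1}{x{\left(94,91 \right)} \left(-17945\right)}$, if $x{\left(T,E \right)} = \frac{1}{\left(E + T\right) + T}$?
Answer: $- \frac{279}{17945} \approx -0.015547$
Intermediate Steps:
$x{\left(T,E \right)} = \frac{1}{E + 2 T}$
$\frac{1}{x{\left(94,91 \right)} \left(-17945\right)} = \frac{1}{\frac{1}{91 + 2 \cdot 94} \left(-17945\right)} = \frac{1}{\frac{1}{91 + 188}} \left(- \frac{1}{17945}\right) = \frac{1}{\frac{1}{279}} \left(- \frac{1}{17945}\right) = 279 \left(- \frac{1}{17945}\right) = - \frac{279}{17945}$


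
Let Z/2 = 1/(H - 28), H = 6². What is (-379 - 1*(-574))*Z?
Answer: 195/4 ≈ 48.750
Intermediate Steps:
H = 36
Z = ¼ (Z = 2/(36 - 28) = 2/8 = 2*(⅛) = ¼ ≈ 0.25000)
(-379 - 1*(-574))*Z = (-379 - 1*(-574))*(¼) = (-379 + 574)*(¼) = 195*(¼) = 195/4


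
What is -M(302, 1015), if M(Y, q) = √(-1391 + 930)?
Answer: -I*√461 ≈ -21.471*I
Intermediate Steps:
M(Y, q) = I*√461 (M(Y, q) = √(-461) = I*√461)
-M(302, 1015) = -I*√461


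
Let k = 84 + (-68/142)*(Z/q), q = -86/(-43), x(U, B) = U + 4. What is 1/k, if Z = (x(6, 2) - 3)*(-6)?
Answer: 71/6678 ≈ 0.010632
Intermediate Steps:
x(U, B) = 4 + U
Z = -42 (Z = ((4 + 6) - 3)*(-6) = (10 - 3)*(-6) = 7*(-6) = -42)
q = 2 (q = -86*(-1/43) = 2)
k = 6678/71 (k = 84 + (-68/142)*(-42/2) = 84 + (-68*1/142)*(-42*½) = 84 - 34/71*(-21) = 84 + 714/71 = 6678/71 ≈ 94.056)
1/k = 1/(6678/71) = 71/6678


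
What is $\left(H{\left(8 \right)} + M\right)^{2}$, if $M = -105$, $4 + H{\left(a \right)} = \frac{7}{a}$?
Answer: $\frac{748225}{64} \approx 11691.0$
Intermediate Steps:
$H{\left(a \right)} = -4 + \frac{7}{a}$
$\left(H{\left(8 \right)} + M\right)^{2} = \left(\left(-4 + \frac{7}{8}\right) - 105\right)^{2} = \left(- \frac{25}{8} - 105\right)^{2} = \left(- \frac{865}{8}\right)^{2} = \frac{748225}{64}$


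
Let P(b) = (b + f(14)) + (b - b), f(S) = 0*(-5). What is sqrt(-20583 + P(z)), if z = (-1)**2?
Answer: I*sqrt(20582) ≈ 143.46*I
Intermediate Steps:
z = 1
f(S) = 0
P(b) = b (P(b) = (b + 0) + (b - b) = b + 0 = b)
sqrt(-20583 + P(z)) = sqrt(-20583 + 1) = sqrt(-20582) = I*sqrt(20582)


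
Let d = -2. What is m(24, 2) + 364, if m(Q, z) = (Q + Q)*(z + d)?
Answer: 364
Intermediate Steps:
m(Q, z) = 2*Q*(-2 + z) (m(Q, z) = (Q + Q)*(z - 2) = (2*Q)*(-2 + z) = 2*Q*(-2 + z))
m(24, 2) + 364 = 2*24*(-2 + 2) + 364 = 2*24*0 + 364 = 0 + 364 = 364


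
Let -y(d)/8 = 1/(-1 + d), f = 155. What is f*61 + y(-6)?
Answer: 66193/7 ≈ 9456.1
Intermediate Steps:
y(d) = -8/(-1 + d)
f*61 + y(-6) = 155*61 - 8/(-1 - 6) = 9455 - 8/(-7) = 9455 - 8*(-⅐) = 9455 + 8/7 = 66193/7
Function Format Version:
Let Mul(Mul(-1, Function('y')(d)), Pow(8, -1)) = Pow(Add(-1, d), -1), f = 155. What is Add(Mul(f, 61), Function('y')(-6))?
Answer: Rational(66193, 7) ≈ 9456.1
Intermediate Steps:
Function('y')(d) = Mul(-8, Pow(Add(-1, d), -1))
Add(Mul(f, 61), Function('y')(-6)) = Add(Mul(155, 61), Mul(-8, Pow(Add(-1, -6), -1))) = Add(9455, Mul(-8, Pow(-7, -1))) = Add(9455, Mul(-8, Rational(-1, 7))) = Add(9455, Rational(8, 7)) = Rational(66193, 7)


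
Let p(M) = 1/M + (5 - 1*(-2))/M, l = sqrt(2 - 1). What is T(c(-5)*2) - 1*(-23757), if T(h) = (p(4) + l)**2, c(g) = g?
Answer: 23766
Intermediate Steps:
l = 1 (l = sqrt(1) = 1)
p(M) = 8/M (p(M) = 1/M + (5 + 2)/M = 1/M + 7/M = 8/M)
T(h) = 9 (T(h) = (8/4 + 1)**2 = (8*(1/4) + 1)**2 = (2 + 1)**2 = 3**2 = 9)
T(c(-5)*2) - 1*(-23757) = 9 - 1*(-23757) = 9 + 23757 = 23766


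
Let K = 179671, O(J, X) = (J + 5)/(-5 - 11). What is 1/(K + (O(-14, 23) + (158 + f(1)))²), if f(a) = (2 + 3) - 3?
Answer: 256/52595537 ≈ 4.8673e-6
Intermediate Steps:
O(J, X) = -5/16 - J/16 (O(J, X) = (5 + J)/(-16) = (5 + J)*(-1/16) = -5/16 - J/16)
f(a) = 2 (f(a) = 5 - 3 = 2)
1/(K + (O(-14, 23) + (158 + f(1)))²) = 1/(179671 + ((-5/16 - 1/16*(-14)) + (158 + 2))²) = 1/(179671 + ((-5/16 + 7/8) + 160)²) = 1/(179671 + (9/16 + 160)²) = 1/(179671 + (2569/16)²) = 1/(179671 + 6599761/256) = 1/(52595537/256) = 256/52595537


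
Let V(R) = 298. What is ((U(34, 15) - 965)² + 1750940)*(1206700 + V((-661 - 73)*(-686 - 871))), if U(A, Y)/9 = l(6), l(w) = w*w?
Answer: 2609313623358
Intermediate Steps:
l(w) = w²
U(A, Y) = 324 (U(A, Y) = 9*6² = 9*36 = 324)
((U(34, 15) - 965)² + 1750940)*(1206700 + V((-661 - 73)*(-686 - 871))) = ((324 - 965)² + 1750940)*(1206700 + 298) = ((-641)² + 1750940)*1206998 = (410881 + 1750940)*1206998 = 2161821*1206998 = 2609313623358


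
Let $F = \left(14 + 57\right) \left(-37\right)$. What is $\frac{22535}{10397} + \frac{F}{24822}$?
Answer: $\frac{532050851}{258074334} \approx 2.0616$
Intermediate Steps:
$F = -2627$ ($F = 71 \left(-37\right) = -2627$)
$\frac{22535}{10397} + \frac{F}{24822} = \frac{22535}{10397} - \frac{2627}{24822} = \frac{532050851}{258074334}$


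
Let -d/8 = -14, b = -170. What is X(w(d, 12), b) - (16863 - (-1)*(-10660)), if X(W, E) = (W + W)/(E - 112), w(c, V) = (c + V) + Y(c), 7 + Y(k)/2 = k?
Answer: -874957/141 ≈ -6205.4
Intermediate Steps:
Y(k) = -14 + 2*k
d = 112 (d = -8*(-14) = 112)
w(c, V) = -14 + V + 3*c (w(c, V) = (c + V) + (-14 + 2*c) = (V + c) + (-14 + 2*c) = -14 + V + 3*c)
X(W, E) = 2*W/(-112 + E) (X(W, E) = (2*W)/(-112 + E) = 2*W/(-112 + E))
X(w(d, 12), b) - (16863 - (-1)*(-10660)) = 2*(-14 + 12 + 3*112)/(-112 - 170) - (16863 - (-1)*(-10660)) = 2*(-14 + 12 + 336)/(-282) - (16863 - 1*10660) = 2*334*(-1/282) - (16863 - 10660) = -334/141 - 1*6203 = -334/141 - 6203 = -874957/141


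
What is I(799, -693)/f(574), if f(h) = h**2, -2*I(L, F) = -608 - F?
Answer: -85/658952 ≈ -0.00012899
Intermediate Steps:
I(L, F) = 304 + F/2 (I(L, F) = -(-608 - F)/2 = 304 + F/2)
I(799, -693)/f(574) = (304 + (1/2)*(-693))/(574**2) = (304 - 693/2)/329476 = -85/2*1/329476 = -85/658952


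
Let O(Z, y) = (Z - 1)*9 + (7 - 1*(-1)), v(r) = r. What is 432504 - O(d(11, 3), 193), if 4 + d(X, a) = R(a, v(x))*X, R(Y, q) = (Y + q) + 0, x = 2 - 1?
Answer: 432145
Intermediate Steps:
x = 1
R(Y, q) = Y + q
d(X, a) = -4 + X*(1 + a) (d(X, a) = -4 + (a + 1)*X = -4 + (1 + a)*X = -4 + X*(1 + a))
O(Z, y) = -1 + 9*Z (O(Z, y) = (-1 + Z)*9 + (7 + 1) = (-9 + 9*Z) + 8 = -1 + 9*Z)
432504 - O(d(11, 3), 193) = 432504 - (-1 + 9*(-4 + 11*(1 + 3))) = 432504 - (-1 + 9*(-4 + 11*4)) = 432504 - (-1 + 9*(-4 + 44)) = 432504 - (-1 + 9*40) = 432504 - (-1 + 360) = 432504 - 1*359 = 432504 - 359 = 432145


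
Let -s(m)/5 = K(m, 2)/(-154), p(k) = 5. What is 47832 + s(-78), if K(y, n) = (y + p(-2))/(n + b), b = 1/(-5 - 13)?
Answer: 25780791/539 ≈ 47831.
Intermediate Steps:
b = -1/18 (b = 1/(-18) = -1/18 ≈ -0.055556)
K(y, n) = (5 + y)/(-1/18 + n) (K(y, n) = (y + 5)/(n - 1/18) = (5 + y)/(-1/18 + n))
s(m) = 45/539 + 9*m/539 (s(m) = -5*18*(5 + m)/(-1 + 18*2)/(-154) = -5*18*(5 + m)/(-1 + 36)*(-1)/154 = -5*18*(5 + m)/35*(-1)/154 = -5*18*(1/35)*(5 + m)*(-1)/154 = -5*(18/7 + 18*m/35)*(-1)/154 = -5*(-9/539 - 9*m/2695) = 45/539 + 9*m/539)
47832 + s(-78) = 47832 + (45/539 + (9/539)*(-78)) = 47832 + (45/539 - 702/539) = 47832 - 657/539 = 25780791/539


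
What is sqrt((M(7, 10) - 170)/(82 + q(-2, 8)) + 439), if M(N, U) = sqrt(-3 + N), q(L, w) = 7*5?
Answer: sqrt(665535)/39 ≈ 20.918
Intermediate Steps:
q(L, w) = 35
sqrt((M(7, 10) - 170)/(82 + q(-2, 8)) + 439) = sqrt((sqrt(-3 + 7) - 170)/(82 + 35) + 439) = sqrt((sqrt(4) - 170)/117 + 439) = sqrt((2 - 170)*(1/117) + 439) = sqrt(-168*1/117 + 439) = sqrt(-56/39 + 439) = sqrt(17065/39) = sqrt(665535)/39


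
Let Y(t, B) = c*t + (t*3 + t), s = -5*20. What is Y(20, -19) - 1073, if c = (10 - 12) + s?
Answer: -3033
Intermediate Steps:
s = -100
c = -102 (c = (10 - 12) - 100 = -2 - 100 = -102)
Y(t, B) = -98*t (Y(t, B) = -102*t + (t*3 + t) = -102*t + (3*t + t) = -102*t + 4*t = -98*t)
Y(20, -19) - 1073 = -98*20 - 1073 = -1960 - 1073 = -3033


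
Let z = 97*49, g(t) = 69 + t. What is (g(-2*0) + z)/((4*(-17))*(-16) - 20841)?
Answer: -4822/19753 ≈ -0.24411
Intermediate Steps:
z = 4753
(g(-2*0) + z)/((4*(-17))*(-16) - 20841) = ((69 - 2*0) + 4753)/((4*(-17))*(-16) - 20841) = ((69 + 0) + 4753)/(-68*(-16) - 20841) = (69 + 4753)/(1088 - 20841) = 4822/(-19753) = 4822*(-1/19753) = -4822/19753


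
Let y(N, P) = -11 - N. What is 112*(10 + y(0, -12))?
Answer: -112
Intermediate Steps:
112*(10 + y(0, -12)) = 112*(10 + (-11 - 1*0)) = 112*(10 + (-11 + 0)) = 112*(10 - 11) = 112*(-1) = -112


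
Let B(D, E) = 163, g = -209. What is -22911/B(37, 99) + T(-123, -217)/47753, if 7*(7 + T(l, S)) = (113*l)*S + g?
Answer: -7166903406/54486173 ≈ -131.54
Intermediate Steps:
T(l, S) = -258/7 + 113*S*l/7 (T(l, S) = -7 + ((113*l)*S - 209)/7 = -7 + (113*S*l - 209)/7 = -7 + (-209 + 113*S*l)/7 = -7 + (-209/7 + 113*S*l/7) = -258/7 + 113*S*l/7)
-22911/B(37, 99) + T(-123, -217)/47753 = -22911/163 + (-258/7 + (113/7)*(-217)*(-123))/47753 = -22911*1/163 + (-258/7 + 430869)*(1/47753) = -22911/163 + (3015825/7)*(1/47753) = -22911/163 + 3015825/334271 = -7166903406/54486173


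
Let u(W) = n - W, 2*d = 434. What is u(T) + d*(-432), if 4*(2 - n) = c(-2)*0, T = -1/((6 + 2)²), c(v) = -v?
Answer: -5999487/64 ≈ -93742.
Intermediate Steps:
d = 217 (d = (½)*434 = 217)
T = -1/64 (T = -1/(8²) = -1/64 ≈ -0.015625)
n = 2 (n = 2 - (-1*(-2))*0/4 = 2 - 0/2 = 2 - ¼*0 = 2 + 0 = 2)
u(W) = 2 - W
u(T) + d*(-432) = (2 - 1*(-1/64)) + 217*(-432) = (2 + 1/64) - 93744 = 129/64 - 93744 = -5999487/64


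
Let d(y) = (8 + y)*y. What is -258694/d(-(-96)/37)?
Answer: -177076043/18816 ≈ -9410.9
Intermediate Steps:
d(y) = y*(8 + y)
-258694/d(-(-96)/37) = -258694*37/(96*(8 - (-96)/37)) = -258694*37/(96*(8 - 4*(-24/37))) = -258694*37/(96*(8 + 96/37)) = -258694/((96/37)*(392/37)) = -258694/37632/1369 = -258694*1369/37632 = -177076043/18816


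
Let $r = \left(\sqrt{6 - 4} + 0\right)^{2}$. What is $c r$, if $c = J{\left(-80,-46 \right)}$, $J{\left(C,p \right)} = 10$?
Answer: $20$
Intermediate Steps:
$r = 2$ ($r = \left(\sqrt{2} + 0\right)^{2} = \left(\sqrt{2}\right)^{2} = 2$)
$c = 10$
$c r = 10 \cdot 2 = 20$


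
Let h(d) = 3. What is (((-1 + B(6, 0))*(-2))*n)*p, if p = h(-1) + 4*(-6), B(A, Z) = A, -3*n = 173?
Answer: -12110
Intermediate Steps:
n = -173/3 (n = -⅓*173 = -173/3 ≈ -57.667)
p = -21 (p = 3 + 4*(-6) = 3 - 24 = -21)
(((-1 + B(6, 0))*(-2))*n)*p = (((-1 + 6)*(-2))*(-173/3))*(-21) = ((5*(-2))*(-173/3))*(-21) = -10*(-173/3)*(-21) = (1730/3)*(-21) = -12110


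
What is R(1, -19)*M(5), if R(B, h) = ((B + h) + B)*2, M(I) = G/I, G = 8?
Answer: -272/5 ≈ -54.400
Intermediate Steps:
M(I) = 8/I
R(B, h) = 2*h + 4*B (R(B, h) = (h + 2*B)*2 = 2*h + 4*B)
R(1, -19)*M(5) = (2*(-19) + 4*1)*(8/5) = (-38 + 4)*(8*(1/5)) = -34*8/5 = -272/5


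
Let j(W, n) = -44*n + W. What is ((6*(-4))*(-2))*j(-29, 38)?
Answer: -81648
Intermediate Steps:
j(W, n) = W - 44*n
((6*(-4))*(-2))*j(-29, 38) = ((6*(-4))*(-2))*(-29 - 44*38) = (-24*(-2))*(-29 - 1672) = 48*(-1701) = -81648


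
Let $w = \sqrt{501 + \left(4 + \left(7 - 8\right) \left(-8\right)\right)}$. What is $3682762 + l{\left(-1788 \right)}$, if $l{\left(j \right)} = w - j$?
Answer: $3684550 + 3 \sqrt{57} \approx 3.6846 \cdot 10^{6}$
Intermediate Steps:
$w = 3 \sqrt{57}$ ($w = \sqrt{501 + \left(4 - -8\right)} = \sqrt{501 + \left(4 + 8\right)} = \sqrt{501 + 12} = \sqrt{513} = 3 \sqrt{57} \approx 22.65$)
$l{\left(j \right)} = - j + 3 \sqrt{57}$ ($l{\left(j \right)} = 3 \sqrt{57} - j = - j + 3 \sqrt{57}$)
$3682762 + l{\left(-1788 \right)} = 3682762 + \left(\left(-1\right) \left(-1788\right) + 3 \sqrt{57}\right) = 3682762 + \left(1788 + 3 \sqrt{57}\right) = 3684550 + 3 \sqrt{57}$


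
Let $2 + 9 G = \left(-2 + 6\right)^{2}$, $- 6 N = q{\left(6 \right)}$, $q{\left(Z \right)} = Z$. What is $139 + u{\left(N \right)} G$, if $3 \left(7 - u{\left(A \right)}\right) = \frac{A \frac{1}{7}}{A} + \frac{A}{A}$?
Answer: $\frac{4031}{27} \approx 149.3$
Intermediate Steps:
$N = -1$ ($N = \left(- \frac{1}{6}\right) 6 = -1$)
$G = \frac{14}{9}$ ($G = - \frac{2}{9} + \frac{\left(-2 + 6\right)^{2}}{9} = - \frac{2}{9} + \frac{4^{2}}{9} = - \frac{2}{9} + \frac{1}{9} \cdot 16 = - \frac{2}{9} + \frac{16}{9} = \frac{14}{9} \approx 1.5556$)
$u{\left(A \right)} = \frac{139}{21}$ ($u{\left(A \right)} = 7 - \frac{\frac{A \frac{1}{7}}{A} + \frac{A}{A}}{3} = 7 - \frac{\frac{A \frac{1}{7}}{A} + 1}{3} = 7 - \frac{\frac{\frac{1}{7} A}{A} + 1}{3} = 7 - \frac{\frac{1}{7} + 1}{3} = 7 - \frac{8}{21} = \frac{139}{21}$)
$139 + u{\left(N \right)} G = 139 + \frac{139}{21} \cdot \frac{14}{9} = 139 + \frac{278}{27} = \frac{4031}{27}$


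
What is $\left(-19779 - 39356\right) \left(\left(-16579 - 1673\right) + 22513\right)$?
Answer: $-251974235$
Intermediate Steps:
$\left(-19779 - 39356\right) \left(\left(-16579 - 1673\right) + 22513\right) = - 59135 \left(-18252 + 22513\right) = \left(-59135\right) 4261 = -251974235$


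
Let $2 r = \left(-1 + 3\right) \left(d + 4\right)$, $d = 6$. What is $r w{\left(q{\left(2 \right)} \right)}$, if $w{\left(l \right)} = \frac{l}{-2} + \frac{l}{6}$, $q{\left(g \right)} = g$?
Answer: $- \frac{20}{3} \approx -6.6667$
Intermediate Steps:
$r = 10$ ($r = \frac{\left(-1 + 3\right) \left(6 + 4\right)}{2} = \frac{2 \cdot 10}{2} = \frac{1}{2} \cdot 20 = 10$)
$w{\left(l \right)} = - \frac{l}{3}$ ($w{\left(l \right)} = l \left(- \frac{1}{2}\right) + l \frac{1}{6} = - \frac{l}{2} + \frac{l}{6} = - \frac{l}{3}$)
$r w{\left(q{\left(2 \right)} \right)} = 10 \left(\left(- \frac{1}{3}\right) 2\right) = 10 \left(- \frac{2}{3}\right) = - \frac{20}{3}$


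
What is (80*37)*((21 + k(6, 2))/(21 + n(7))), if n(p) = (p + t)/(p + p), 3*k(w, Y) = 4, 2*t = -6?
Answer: 1388240/447 ≈ 3105.7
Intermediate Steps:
t = -3 (t = (1/2)*(-6) = -3)
k(w, Y) = 4/3 (k(w, Y) = (1/3)*4 = 4/3)
n(p) = (-3 + p)/(2*p) (n(p) = (p - 3)/(p + p) = (-3 + p)/((2*p)) = (-3 + p)*(1/(2*p)) = (-3 + p)/(2*p))
(80*37)*((21 + k(6, 2))/(21 + n(7))) = (80*37)*((21 + 4/3)/(21 + (1/2)*(-3 + 7)/7)) = 2960*(67/(3*(21 + (1/2)*(1/7)*4))) = 2960*(67/(3*(21 + 2/7))) = 2960*(67/(3*(149/7))) = 2960*((67/3)*(7/149)) = 2960*(469/447) = 1388240/447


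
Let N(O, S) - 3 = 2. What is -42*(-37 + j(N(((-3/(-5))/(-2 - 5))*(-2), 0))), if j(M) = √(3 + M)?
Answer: 1554 - 84*√2 ≈ 1435.2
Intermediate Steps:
N(O, S) = 5 (N(O, S) = 3 + 2 = 5)
-42*(-37 + j(N(((-3/(-5))/(-2 - 5))*(-2), 0))) = -42*(-37 + √(3 + 5)) = -42*(-37 + √8) = -42*(-37 + 2*√2) = 1554 - 84*√2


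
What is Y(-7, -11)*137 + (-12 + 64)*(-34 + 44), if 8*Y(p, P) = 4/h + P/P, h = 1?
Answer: 4845/8 ≈ 605.63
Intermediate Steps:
Y(p, P) = 5/8 (Y(p, P) = (4/1 + P/P)/8 = (4*1 + 1)/8 = (4 + 1)/8 = (⅛)*5 = 5/8)
Y(-7, -11)*137 + (-12 + 64)*(-34 + 44) = (5/8)*137 + (-12 + 64)*(-34 + 44) = 685/8 + 52*10 = 685/8 + 520 = 4845/8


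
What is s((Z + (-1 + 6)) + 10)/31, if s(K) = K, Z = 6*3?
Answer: 33/31 ≈ 1.0645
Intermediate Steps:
Z = 18
s((Z + (-1 + 6)) + 10)/31 = ((18 + (-1 + 6)) + 10)/31 = ((18 + 5) + 10)*(1/31) = (23 + 10)*(1/31) = 33*(1/31) = 33/31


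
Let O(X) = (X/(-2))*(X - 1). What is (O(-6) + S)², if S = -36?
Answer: 3249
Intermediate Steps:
O(X) = -X*(-1 + X)/2 (O(X) = (X*(-½))*(-1 + X) = (-X/2)*(-1 + X) = -X*(-1 + X)/2)
(O(-6) + S)² = ((½)*(-6)*(1 - 1*(-6)) - 36)² = ((½)*(-6)*(1 + 6) - 36)² = ((½)*(-6)*7 - 36)² = (-21 - 36)² = (-57)² = 3249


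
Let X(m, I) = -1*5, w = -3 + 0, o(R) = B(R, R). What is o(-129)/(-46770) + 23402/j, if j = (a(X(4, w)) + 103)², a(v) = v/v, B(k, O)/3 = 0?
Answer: 11701/5408 ≈ 2.1636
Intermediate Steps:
B(k, O) = 0 (B(k, O) = 3*0 = 0)
o(R) = 0
w = -3
X(m, I) = -5
a(v) = 1
j = 10816 (j = (1 + 103)² = 104² = 10816)
o(-129)/(-46770) + 23402/j = 0/(-46770) + 23402/10816 = 0*(-1/46770) + 23402*(1/10816) = 0 + 11701/5408 = 11701/5408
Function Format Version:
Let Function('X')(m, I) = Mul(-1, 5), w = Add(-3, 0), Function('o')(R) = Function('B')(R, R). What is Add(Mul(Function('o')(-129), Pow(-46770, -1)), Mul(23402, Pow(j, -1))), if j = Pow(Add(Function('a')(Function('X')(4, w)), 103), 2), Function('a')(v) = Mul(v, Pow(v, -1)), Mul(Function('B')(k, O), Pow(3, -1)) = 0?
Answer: Rational(11701, 5408) ≈ 2.1636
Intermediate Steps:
Function('B')(k, O) = 0 (Function('B')(k, O) = Mul(3, 0) = 0)
Function('o')(R) = 0
w = -3
Function('X')(m, I) = -5
Function('a')(v) = 1
j = 10816 (j = Pow(Add(1, 103), 2) = Pow(104, 2) = 10816)
Add(Mul(Function('o')(-129), Pow(-46770, -1)), Mul(23402, Pow(j, -1))) = Add(Mul(0, Pow(-46770, -1)), Mul(23402, Pow(10816, -1))) = Add(Mul(0, Rational(-1, 46770)), Mul(23402, Rational(1, 10816))) = Add(0, Rational(11701, 5408)) = Rational(11701, 5408)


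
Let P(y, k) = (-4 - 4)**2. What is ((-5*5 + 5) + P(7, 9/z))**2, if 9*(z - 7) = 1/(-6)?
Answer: 1936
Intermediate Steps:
z = 377/54 (z = 7 + (1/9)/(-6) = 7 + (1/9)*(-1/6) = 7 - 1/54 = 377/54 ≈ 6.9815)
P(y, k) = 64 (P(y, k) = (-8)**2 = 64)
((-5*5 + 5) + P(7, 9/z))**2 = ((-5*5 + 5) + 64)**2 = ((-25 + 5) + 64)**2 = (-20 + 64)**2 = 44**2 = 1936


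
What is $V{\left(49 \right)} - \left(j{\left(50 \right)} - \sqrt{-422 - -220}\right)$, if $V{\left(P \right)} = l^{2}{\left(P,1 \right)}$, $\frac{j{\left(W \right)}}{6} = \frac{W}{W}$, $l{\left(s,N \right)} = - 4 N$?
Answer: $10 + i \sqrt{202} \approx 10.0 + 14.213 i$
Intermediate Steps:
$j{\left(W \right)} = 6$ ($j{\left(W \right)} = 6 \frac{W}{W} = 6 \cdot 1 = 6$)
$V{\left(P \right)} = 16$ ($V{\left(P \right)} = \left(\left(-4\right) 1\right)^{2} = \left(-4\right)^{2} = 16$)
$V{\left(49 \right)} - \left(j{\left(50 \right)} - \sqrt{-422 - -220}\right) = 16 - \left(6 - \sqrt{-422 - -220}\right) = 16 - \left(6 - \sqrt{-422 + 220}\right) = 16 - \left(6 - \sqrt{-202}\right) = 16 - \left(6 - i \sqrt{202}\right) = 10 + i \sqrt{202}$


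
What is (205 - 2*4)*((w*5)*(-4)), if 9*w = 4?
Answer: -15760/9 ≈ -1751.1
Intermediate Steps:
w = 4/9 (w = (1/9)*4 = 4/9 ≈ 0.44444)
(205 - 2*4)*((w*5)*(-4)) = (205 - 2*4)*(((4/9)*5)*(-4)) = (205 - 8)*((20/9)*(-4)) = 197*(-80/9) = -15760/9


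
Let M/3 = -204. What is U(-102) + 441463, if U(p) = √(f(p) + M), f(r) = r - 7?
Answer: 441463 + I*√721 ≈ 4.4146e+5 + 26.851*I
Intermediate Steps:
f(r) = -7 + r
M = -612 (M = 3*(-204) = -612)
U(p) = √(-619 + p) (U(p) = √((-7 + p) - 612) = √(-619 + p))
U(-102) + 441463 = √(-619 - 102) + 441463 = √(-721) + 441463 = I*√721 + 441463 = 441463 + I*√721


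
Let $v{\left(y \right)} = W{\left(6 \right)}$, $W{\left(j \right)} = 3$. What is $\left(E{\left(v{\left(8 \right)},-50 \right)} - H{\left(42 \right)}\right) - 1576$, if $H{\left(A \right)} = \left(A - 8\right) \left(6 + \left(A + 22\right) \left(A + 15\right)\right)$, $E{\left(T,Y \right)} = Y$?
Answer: $-125862$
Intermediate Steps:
$v{\left(y \right)} = 3$
$H{\left(A \right)} = \left(-8 + A\right) \left(6 + \left(15 + A\right) \left(22 + A\right)\right)$ ($H{\left(A \right)} = \left(-8 + A\right) \left(6 + \left(22 + A\right) \left(15 + A\right)\right) = \left(-8 + A\right) \left(6 + \left(15 + A\right) \left(22 + A\right)\right)$)
$\left(E{\left(v{\left(8 \right)},-50 \right)} - H{\left(42 \right)}\right) - 1576 = \left(-50 - \left(-2688 + 42^{3} + 29 \cdot 42^{2} + 40 \cdot 42\right)\right) - 1576 = \left(-50 - \left(-2688 + 74088 + 29 \cdot 1764 + 1680\right)\right) - 1576 = \left(-50 - \left(-2688 + 74088 + 51156 + 1680\right)\right) - 1576 = \left(-50 - 124236\right) - 1576 = -124286 - 1576 = -125862$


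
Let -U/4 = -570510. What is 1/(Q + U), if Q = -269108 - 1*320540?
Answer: 1/1692392 ≈ 5.9088e-7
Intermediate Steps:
Q = -589648 (Q = -269108 - 320540 = -589648)
U = 2282040 (U = -4*(-570510) = 2282040)
1/(Q + U) = 1/(-589648 + 2282040) = 1/1692392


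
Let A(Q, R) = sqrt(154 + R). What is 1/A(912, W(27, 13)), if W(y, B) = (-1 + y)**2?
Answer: sqrt(830)/830 ≈ 0.034711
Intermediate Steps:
1/A(912, W(27, 13)) = 1/(sqrt(154 + (-1 + 27)**2)) = 1/(sqrt(154 + 26**2)) = 1/(sqrt(154 + 676)) = 1/(sqrt(830)) = sqrt(830)/830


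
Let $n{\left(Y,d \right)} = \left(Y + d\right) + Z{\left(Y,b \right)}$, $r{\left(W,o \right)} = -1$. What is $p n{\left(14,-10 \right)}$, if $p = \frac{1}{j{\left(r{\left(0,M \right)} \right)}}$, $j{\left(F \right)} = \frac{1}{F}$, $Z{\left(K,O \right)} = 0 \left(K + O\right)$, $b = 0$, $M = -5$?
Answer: $-4$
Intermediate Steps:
$Z{\left(K,O \right)} = 0$
$n{\left(Y,d \right)} = Y + d$ ($n{\left(Y,d \right)} = \left(Y + d\right) + 0 = Y + d$)
$p = -1$ ($p = \frac{1}{\frac{1}{-1}} = \frac{1}{-1} = -1$)
$p n{\left(14,-10 \right)} = - (14 - 10) = \left(-1\right) 4 = -4$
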